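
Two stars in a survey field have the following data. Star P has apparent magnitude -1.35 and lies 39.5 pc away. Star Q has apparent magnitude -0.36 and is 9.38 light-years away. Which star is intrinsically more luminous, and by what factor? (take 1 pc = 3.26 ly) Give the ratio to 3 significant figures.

Star P: M = m − 5 log₁₀ d + 5 = -1.35 − 5·1.5966 + 5 = -4.333
Star Q: d = 9.38 ly / 3.26 = 2.877 pc
Star Q: M = m − 5 log₁₀ d + 5 = -0.36 − 5·0.4590 + 5 = 2.345
ΔM = M_P − M_Q = -4.333 − (2.345) = -6.678; smaller M is more luminous → Star P.
L ratio = 10^(0.4 |ΔM|) = 10^2.671 = 469.1

Star P is more luminous, by a factor of 469.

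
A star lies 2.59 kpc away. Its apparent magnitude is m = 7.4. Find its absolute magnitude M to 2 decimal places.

M ≈ -4.67

d = 2.59 kpc = 2590 pc
5 log₁₀(d/10 pc) = 5 log₁₀(2590) − 5 = 12.066
M = m − 5 log₁₀(d/10) = 7.4 − 12.066 = -4.666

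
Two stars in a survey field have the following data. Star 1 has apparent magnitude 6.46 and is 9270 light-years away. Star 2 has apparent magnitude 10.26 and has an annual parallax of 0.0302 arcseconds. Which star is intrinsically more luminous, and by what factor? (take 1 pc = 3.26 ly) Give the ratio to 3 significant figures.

Star 1: d = 9270 ly / 3.26 = 2844 pc
Star 1: M = m − 5 log₁₀ d + 5 = 6.46 − 5·3.4539 + 5 = -5.809
Star 2: d = 1/p = 1/0.0302″ = 33.11 pc
Star 2: M = m − 5 log₁₀ d + 5 = 10.26 − 5·1.5200 + 5 = 7.660
ΔM = M_1 − M_2 = -5.809 − (7.660) = -13.469; smaller M is more luminous → Star 1.
L ratio = 10^(0.4 |ΔM|) = 10^5.388 = 244200

Star 1 is more luminous, by a factor of 244000.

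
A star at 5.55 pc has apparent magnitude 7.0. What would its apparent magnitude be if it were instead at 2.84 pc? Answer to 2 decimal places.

Flux ∝ 1/d², so Δm = 5 log₁₀(d₂/d₁) = 5 log₁₀(2.84/5.55) = -1.455
m₂ = m₁ + Δm = 7.0 + (-1.455) = 5.545

m ≈ 5.55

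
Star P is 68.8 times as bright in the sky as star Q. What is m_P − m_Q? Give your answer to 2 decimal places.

Pogson: Δm = −2.5 log₁₀(ratio) = −2.5 log₁₀(68.8) = −2.5 × 1.8376 = -4.594
Star P is brighter, so it has the smaller magnitude: the difference is negative.

m_P − m_Q ≈ -4.59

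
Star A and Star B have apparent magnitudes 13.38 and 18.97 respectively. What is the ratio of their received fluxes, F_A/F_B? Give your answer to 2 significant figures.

F_A/F_B ≈ 170

Magnitude difference = -5.59
Flux ratio = 10^(−0.4 Δm) = 10^(−0.4 × -5.59) = 10^2.236 = 172.2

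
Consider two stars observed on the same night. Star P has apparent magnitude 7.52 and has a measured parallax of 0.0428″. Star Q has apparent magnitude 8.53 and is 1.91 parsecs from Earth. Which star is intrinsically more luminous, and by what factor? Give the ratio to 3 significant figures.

Star P: d = 1/p = 1/0.0428″ = 23.36 pc
Star P: M = m − 5 log₁₀ d + 5 = 7.52 − 5·1.3686 + 5 = 5.677
Star Q: M = m − 5 log₁₀ d + 5 = 8.53 − 5·0.2810 + 5 = 12.125
ΔM = M_P − M_Q = 5.677 − (12.125) = -6.448; smaller M is more luminous → Star P.
L ratio = 10^(0.4 |ΔM|) = 10^2.579 = 379.4

Star P is more luminous, by a factor of 379.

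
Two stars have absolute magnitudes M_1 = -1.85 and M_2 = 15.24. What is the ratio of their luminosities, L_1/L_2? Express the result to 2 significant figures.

L_1/L_2 ≈ 6.9×10^6

ΔM = M_1 − M_2 = -17.09
L_1/L_2 = 10^(−0.4 ΔM) = 10^6.836 = 6.855×10^6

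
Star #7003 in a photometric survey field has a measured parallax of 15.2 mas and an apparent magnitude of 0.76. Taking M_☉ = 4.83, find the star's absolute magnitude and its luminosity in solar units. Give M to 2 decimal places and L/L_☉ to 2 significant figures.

d = 1/p = 1000/15.2 mas = 65.79 pc
M = m − 5 log₁₀ d + 5 = 0.76 − 5·1.8182 + 5 = -3.331
M − M_☉ = -3.331 − 4.83 = -8.161
L/L_☉ = 10^(−0.4 × -8.161) = 1838

M ≈ -3.33; L/L_☉ ≈ 1800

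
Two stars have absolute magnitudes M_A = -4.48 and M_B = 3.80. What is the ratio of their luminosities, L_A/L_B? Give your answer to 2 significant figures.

L_A/L_B ≈ 2100

ΔM = M_A − M_B = -8.28
L_A/L_B = 10^(−0.4 ΔM) = 10^3.312 = 2051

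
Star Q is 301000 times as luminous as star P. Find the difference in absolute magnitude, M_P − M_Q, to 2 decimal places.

Pogson: ΔM = −2.5 log₁₀(ratio) = −2.5 log₁₀(301000) = −2.5 × 5.4786 = -13.696
Star Q is brighter so has the smaller magnitude: M_P − M_Q is positive.

M_P − M_Q ≈ 13.70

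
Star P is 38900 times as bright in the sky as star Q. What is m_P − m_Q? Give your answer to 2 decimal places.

Pogson: Δm = −2.5 log₁₀(ratio) = −2.5 log₁₀(38900) = −2.5 × 4.5899 = -11.475
Star P is brighter, so it has the smaller magnitude: the difference is negative.

m_P − m_Q ≈ -11.47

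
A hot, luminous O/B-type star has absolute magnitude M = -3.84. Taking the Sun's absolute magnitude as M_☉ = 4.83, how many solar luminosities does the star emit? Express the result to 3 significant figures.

M − M_☉ = -3.84 − 4.83 = -8.670
L/L_☉ = 10^(−0.4 (M − M_☉)) = 10^3.468 = 2938

L/L_☉ ≈ 2940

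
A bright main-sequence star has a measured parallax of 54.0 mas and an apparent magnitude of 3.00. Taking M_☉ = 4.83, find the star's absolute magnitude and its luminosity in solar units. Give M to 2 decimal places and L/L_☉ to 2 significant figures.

d = 1/p = 1000/54.0 mas = 18.52 pc
M = m − 5 log₁₀ d + 5 = 3.00 − 5·1.2676 + 5 = 1.662
M − M_☉ = 1.662 − 4.83 = -3.168
L/L_☉ = 10^(−0.4 × -3.168) = 18.50

M ≈ 1.66; L/L_☉ ≈ 19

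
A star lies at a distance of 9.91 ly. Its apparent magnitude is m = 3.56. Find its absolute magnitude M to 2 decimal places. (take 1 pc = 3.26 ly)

M ≈ 6.15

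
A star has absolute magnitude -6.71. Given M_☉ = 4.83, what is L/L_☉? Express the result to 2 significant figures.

L/L_☉ ≈ 41000

M − M_☉ = -6.71 − 4.83 = -11.540
L/L_☉ = 10^(−0.4 (M − M_☉)) = 10^4.616 = 41300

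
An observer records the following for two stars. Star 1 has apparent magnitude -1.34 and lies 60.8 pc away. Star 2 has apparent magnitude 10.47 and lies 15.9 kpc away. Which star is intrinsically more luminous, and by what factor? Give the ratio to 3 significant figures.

Star 1: M = m − 5 log₁₀ d + 5 = -1.34 − 5·1.7839 + 5 = -5.260
Star 2: d = 15.9 kpc = 15900 pc
Star 2: M = m − 5 log₁₀ d + 5 = 10.47 − 5·4.2014 + 5 = -5.537
ΔM = M_1 − M_2 = -5.260 − (-5.537) = 0.277; smaller M is more luminous → Star 2.
L ratio = 10^(0.4 |ΔM|) = 10^0.111 = 1.291

Star 2 is more luminous, by a factor of 1.29.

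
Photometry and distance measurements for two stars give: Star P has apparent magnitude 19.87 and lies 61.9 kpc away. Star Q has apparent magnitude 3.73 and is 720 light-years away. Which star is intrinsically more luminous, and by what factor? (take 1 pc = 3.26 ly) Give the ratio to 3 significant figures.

Star P: d = 61.9 kpc = 61900 pc
Star P: M = m − 5 log₁₀ d + 5 = 19.87 − 5·4.7917 + 5 = 0.912
Star Q: d = 720 ly / 3.26 = 220.9 pc
Star Q: M = m − 5 log₁₀ d + 5 = 3.73 − 5·2.3441 + 5 = -2.991
ΔM = M_P − M_Q = 0.912 − (-2.991) = 3.902; smaller M is more luminous → Star Q.
L ratio = 10^(0.4 |ΔM|) = 10^1.561 = 36.38

Star Q is more luminous, by a factor of 36.4.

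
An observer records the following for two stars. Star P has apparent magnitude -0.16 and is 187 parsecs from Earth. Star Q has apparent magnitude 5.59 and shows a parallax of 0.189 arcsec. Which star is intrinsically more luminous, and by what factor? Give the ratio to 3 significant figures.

Star P is more luminous, by a factor of 249000.

Star P: M = m − 5 log₁₀ d + 5 = -0.16 − 5·2.2718 + 5 = -6.519
Star Q: d = 1/p = 1/0.189″ = 5.291 pc
Star Q: M = m − 5 log₁₀ d + 5 = 5.59 − 5·0.7235 + 5 = 6.972
ΔM = M_P − M_Q = -6.519 − (6.972) = -13.492; smaller M is more luminous → Star P.
L ratio = 10^(0.4 |ΔM|) = 10^5.397 = 249200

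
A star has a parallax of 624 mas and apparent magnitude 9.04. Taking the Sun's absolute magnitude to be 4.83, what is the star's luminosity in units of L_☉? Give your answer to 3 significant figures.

L/L_☉ ≈ 5.32×10^-4

d = 1/p = 1000/624 mas = 1.603 pc
M = m − 5 log₁₀ d + 5 = 9.04 − 5·0.2048 + 5 = 13.016
M − M_☉ = 13.016 − 4.83 = 8.186
L/L_☉ = 10^(−0.4 × 8.186) = 5.317×10^-4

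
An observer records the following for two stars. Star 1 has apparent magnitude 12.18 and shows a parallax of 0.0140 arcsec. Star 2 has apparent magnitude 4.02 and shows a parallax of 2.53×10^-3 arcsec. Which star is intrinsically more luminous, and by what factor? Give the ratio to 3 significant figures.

Star 2 is more luminous, by a factor of 56200.

Star 1: d = 1/p = 1/0.0140″ = 71.43 pc
Star 1: M = m − 5 log₁₀ d + 5 = 12.18 − 5·1.8539 + 5 = 7.911
Star 2: d = 1/p = 1/2.53×10^-3″ = 395.3 pc
Star 2: M = m − 5 log₁₀ d + 5 = 4.02 − 5·2.5969 + 5 = -3.964
ΔM = M_1 − M_2 = 7.911 − (-3.964) = 11.875; smaller M is more luminous → Star 2.
L ratio = 10^(0.4 |ΔM|) = 10^4.750 = 56240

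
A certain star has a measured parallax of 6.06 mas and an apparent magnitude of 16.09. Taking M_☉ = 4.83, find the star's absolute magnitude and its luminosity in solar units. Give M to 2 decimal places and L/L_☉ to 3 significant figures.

d = 1/p = 1000/6.06 mas = 165.0 pc
M = m − 5 log₁₀ d + 5 = 16.09 − 5·2.2175 + 5 = 10.002
M − M_☉ = 10.002 − 4.83 = 5.172
L/L_☉ = 10^(−0.4 × 5.172) = 8.532×10^-3

M ≈ 10.00; L/L_☉ ≈ 8.53×10^-3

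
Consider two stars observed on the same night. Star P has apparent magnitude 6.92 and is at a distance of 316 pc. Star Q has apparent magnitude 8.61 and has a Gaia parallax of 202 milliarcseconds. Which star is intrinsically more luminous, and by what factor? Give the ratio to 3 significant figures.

Star P: M = m − 5 log₁₀ d + 5 = 6.92 − 5·2.4997 + 5 = -0.578
Star Q: p = 202 mas = 0.202″ → d = 1/p = 4.950 pc
Star Q: M = m − 5 log₁₀ d + 5 = 8.61 − 5·0.6946 + 5 = 10.137
ΔM = M_P − M_Q = -0.578 − (10.137) = -10.715; smaller M is more luminous → Star P.
L ratio = 10^(0.4 |ΔM|) = 10^4.286 = 19320

Star P is more luminous, by a factor of 19300.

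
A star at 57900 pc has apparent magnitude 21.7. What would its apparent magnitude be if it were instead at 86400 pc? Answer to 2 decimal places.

m ≈ 22.57

Flux ∝ 1/d², so Δm = 5 log₁₀(d₂/d₁) = 5 log₁₀(86400/57900) = 0.869
m₂ = m₁ + Δm = 21.7 + (0.869) = 22.569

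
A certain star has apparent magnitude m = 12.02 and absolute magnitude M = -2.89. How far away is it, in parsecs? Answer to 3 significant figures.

d ≈ 9590 pc

Distance modulus: m − M = 12.02 − (-2.89) = 14.910
m − M = 5 log₁₀ d − 5
log₁₀ d = (m − M)/5 + 1 = 3.9820
d = 10^3.9820 = 9594 pc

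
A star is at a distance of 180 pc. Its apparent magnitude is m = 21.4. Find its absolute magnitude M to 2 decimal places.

M ≈ 15.12

5 log₁₀(d/10 pc) = 5 log₁₀(180.0) − 5 = 6.276
M = m − 5 log₁₀(d/10) = 21.4 − 6.276 = 15.124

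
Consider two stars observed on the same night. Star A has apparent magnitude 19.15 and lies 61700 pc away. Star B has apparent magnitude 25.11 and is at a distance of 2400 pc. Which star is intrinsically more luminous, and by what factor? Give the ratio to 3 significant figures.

Star A: M = m − 5 log₁₀ d + 5 = 19.15 − 5·4.7903 + 5 = 0.199
Star B: M = m − 5 log₁₀ d + 5 = 25.11 − 5·3.3802 + 5 = 13.209
ΔM = M_A − M_B = 0.199 − (13.209) = -13.010; smaller M is more luminous → Star A.
L ratio = 10^(0.4 |ΔM|) = 10^5.204 = 160000

Star A is more luminous, by a factor of 160000.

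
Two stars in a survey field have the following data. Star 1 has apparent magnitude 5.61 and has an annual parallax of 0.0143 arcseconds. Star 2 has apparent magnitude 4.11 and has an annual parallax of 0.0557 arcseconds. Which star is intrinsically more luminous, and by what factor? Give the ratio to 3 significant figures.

Star 1: d = 1/p = 1/0.0143″ = 69.93 pc
Star 1: M = m − 5 log₁₀ d + 5 = 5.61 − 5·1.8447 + 5 = 1.387
Star 2: d = 1/p = 1/0.0557″ = 17.95 pc
Star 2: M = m − 5 log₁₀ d + 5 = 4.11 − 5·1.2541 + 5 = 2.839
ΔM = M_1 − M_2 = 1.387 − (2.839) = -1.453; smaller M is more luminous → Star 1.
L ratio = 10^(0.4 |ΔM|) = 10^0.581 = 3.811

Star 1 is more luminous, by a factor of 3.81.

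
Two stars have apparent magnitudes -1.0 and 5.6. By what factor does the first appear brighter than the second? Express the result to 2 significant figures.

440

Δm = -1.0 − (5.6) = -6.6
Flux ratio = 10^(−0.4 Δm) = 10^(−0.4 × -6.6) = 10^2.640 = 436.5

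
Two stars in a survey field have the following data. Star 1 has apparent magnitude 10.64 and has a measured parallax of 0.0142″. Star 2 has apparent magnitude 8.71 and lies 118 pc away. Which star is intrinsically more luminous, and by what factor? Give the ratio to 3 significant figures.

Star 2 is more luminous, by a factor of 16.6.

Star 1: d = 1/p = 1/0.0142″ = 70.42 pc
Star 1: M = m − 5 log₁₀ d + 5 = 10.64 − 5·1.8477 + 5 = 6.401
Star 2: M = m − 5 log₁₀ d + 5 = 8.71 − 5·2.0719 + 5 = 3.351
ΔM = M_1 − M_2 = 6.401 − (3.351) = 3.051; smaller M is more luminous → Star 2.
L ratio = 10^(0.4 |ΔM|) = 10^1.220 = 16.61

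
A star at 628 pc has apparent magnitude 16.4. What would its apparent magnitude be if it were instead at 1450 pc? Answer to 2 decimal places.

m ≈ 18.22

Flux ∝ 1/d², so Δm = 5 log₁₀(d₂/d₁) = 5 log₁₀(1450/628) = 1.817
m₂ = m₁ + Δm = 16.4 + (1.817) = 18.217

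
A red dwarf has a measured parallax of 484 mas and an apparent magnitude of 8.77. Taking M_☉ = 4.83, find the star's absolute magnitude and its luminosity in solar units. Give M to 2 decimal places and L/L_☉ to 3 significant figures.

M ≈ 12.19; L/L_☉ ≈ 1.13×10^-3

d = 1/p = 1000/484 mas = 2.066 pc
M = m − 5 log₁₀ d + 5 = 8.77 − 5·0.3152 + 5 = 12.194
M − M_☉ = 12.194 − 4.83 = 7.364
L/L_☉ = 10^(−0.4 × 7.364) = 1.133×10^-3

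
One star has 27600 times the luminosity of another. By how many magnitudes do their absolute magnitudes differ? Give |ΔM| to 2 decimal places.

|ΔM| ≈ 11.10

Pogson: ΔM = −2.5 log₁₀(ratio) = −2.5 log₁₀(27600) = −2.5 × 4.4409 = -11.102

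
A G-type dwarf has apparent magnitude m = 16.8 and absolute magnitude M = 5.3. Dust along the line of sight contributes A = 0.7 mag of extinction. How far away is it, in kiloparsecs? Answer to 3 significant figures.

d ≈ 1.45 kpc

m − M = 5 log₁₀(d/10 pc) + A  ⇒  16.8 − (5.3) − 0.7 = 5 log₁₀(d/10)
10.800 = 5 log₁₀(d/10)
log₁₀ d = (m − M − A)/5 + 1 = 3.1600
d = 10^3.1600 = 1445 pc
= 1.445 kpc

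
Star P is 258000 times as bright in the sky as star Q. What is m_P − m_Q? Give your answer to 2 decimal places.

Pogson: Δm = −2.5 log₁₀(ratio) = −2.5 log₁₀(258000) = −2.5 × 5.4116 = -13.529
Star P is brighter, so it has the smaller magnitude: the difference is negative.

m_P − m_Q ≈ -13.53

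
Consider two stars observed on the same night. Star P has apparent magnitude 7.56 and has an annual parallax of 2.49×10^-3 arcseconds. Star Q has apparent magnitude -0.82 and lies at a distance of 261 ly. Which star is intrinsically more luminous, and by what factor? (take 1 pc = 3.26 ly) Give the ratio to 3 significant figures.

Star P: d = 1/p = 1/2.49×10^-3″ = 401.6 pc
Star P: M = m − 5 log₁₀ d + 5 = 7.56 − 5·2.6038 + 5 = -0.459
Star Q: d = 261 ly / 3.26 = 80.06 pc
Star Q: M = m − 5 log₁₀ d + 5 = -0.82 − 5·1.9034 + 5 = -5.337
ΔM = M_P − M_Q = -0.459 − (-5.337) = 4.878; smaller M is more luminous → Star Q.
L ratio = 10^(0.4 |ΔM|) = 10^1.951 = 89.38

Star Q is more luminous, by a factor of 89.4.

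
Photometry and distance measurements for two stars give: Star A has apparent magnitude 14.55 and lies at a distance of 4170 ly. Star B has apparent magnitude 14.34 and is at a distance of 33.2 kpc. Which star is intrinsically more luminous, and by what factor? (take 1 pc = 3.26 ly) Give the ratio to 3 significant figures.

Star B is more luminous, by a factor of 817.

Star A: d = 4170 ly / 3.26 = 1279 pc
Star A: M = m − 5 log₁₀ d + 5 = 14.55 − 5·3.1069 + 5 = 4.015
Star B: d = 33.2 kpc = 33200 pc
Star B: M = m − 5 log₁₀ d + 5 = 14.34 − 5·4.5211 + 5 = -3.266
ΔM = M_A − M_B = 4.015 − (-3.266) = 7.281; smaller M is more luminous → Star B.
L ratio = 10^(0.4 |ΔM|) = 10^2.912 = 817.4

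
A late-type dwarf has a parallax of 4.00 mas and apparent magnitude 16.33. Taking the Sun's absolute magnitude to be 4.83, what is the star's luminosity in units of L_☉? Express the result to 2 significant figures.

d = 1/p = 1000/4.00 mas = 250.0 pc
M = m − 5 log₁₀ d + 5 = 16.33 − 5·2.3979 + 5 = 9.340
M − M_☉ = 9.340 − 4.83 = 4.510
L/L_☉ = 10^(−0.4 × 4.510) = 0.01570

L/L_☉ ≈ 0.016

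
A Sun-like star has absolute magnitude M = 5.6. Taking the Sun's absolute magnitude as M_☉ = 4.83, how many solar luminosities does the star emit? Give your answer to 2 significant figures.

L/L_☉ ≈ 0.49

M − M_☉ = 5.6 − 4.83 = 0.770
L/L_☉ = 10^(−0.4 (M − M_☉)) = 10^-0.308 = 0.4920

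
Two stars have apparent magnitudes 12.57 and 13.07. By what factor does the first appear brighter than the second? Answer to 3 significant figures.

1.58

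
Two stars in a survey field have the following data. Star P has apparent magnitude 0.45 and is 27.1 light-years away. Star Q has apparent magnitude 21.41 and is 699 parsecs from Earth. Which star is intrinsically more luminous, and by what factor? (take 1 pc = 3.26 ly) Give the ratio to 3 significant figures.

Star P: d = 27.1 ly / 3.26 = 8.313 pc
Star P: M = m − 5 log₁₀ d + 5 = 0.45 − 5·0.9198 + 5 = 0.851
Star Q: M = m − 5 log₁₀ d + 5 = 21.41 − 5·2.8445 + 5 = 12.188
ΔM = M_P − M_Q = 0.851 − (12.188) = -11.336; smaller M is more luminous → Star P.
L ratio = 10^(0.4 |ΔM|) = 10^4.535 = 34240

Star P is more luminous, by a factor of 34200.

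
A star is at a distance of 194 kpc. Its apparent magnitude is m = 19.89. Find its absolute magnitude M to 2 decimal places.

M ≈ -1.55

d = 194 kpc = 194000 pc
5 log₁₀(d/10 pc) = 5 log₁₀(194000) − 5 = 21.439
M = m − 5 log₁₀(d/10) = 19.89 − 21.439 = -1.549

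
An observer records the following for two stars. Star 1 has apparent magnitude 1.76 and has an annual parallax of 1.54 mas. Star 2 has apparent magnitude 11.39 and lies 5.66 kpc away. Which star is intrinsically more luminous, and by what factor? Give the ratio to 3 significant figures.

Star 1: p = 1.54 mas = 1.54×10^-3″ → d = 1/p = 649.4 pc
Star 1: M = m − 5 log₁₀ d + 5 = 1.76 − 5·2.8125 + 5 = -7.302
Star 2: d = 5.66 kpc = 5660 pc
Star 2: M = m − 5 log₁₀ d + 5 = 11.39 − 5·3.7528 + 5 = -2.374
ΔM = M_1 − M_2 = -7.302 − (-2.374) = -4.928; smaller M is more luminous → Star 1.
L ratio = 10^(0.4 |ΔM|) = 10^1.971 = 93.61

Star 1 is more luminous, by a factor of 93.6.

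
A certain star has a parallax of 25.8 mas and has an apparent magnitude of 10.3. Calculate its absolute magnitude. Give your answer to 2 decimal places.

p = 25.8 mas = 0.0258″ → d = 1/p = 38.76 pc
5 log₁₀(d/10 pc) = 5 log₁₀(38.76) − 5 = 2.942
M = m − 5 log₁₀(d/10) = 10.3 − 2.942 = 7.358

M ≈ 7.36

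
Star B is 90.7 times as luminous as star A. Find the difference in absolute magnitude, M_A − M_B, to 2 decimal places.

M_A − M_B ≈ 4.89

Pogson: ΔM = −2.5 log₁₀(ratio) = −2.5 log₁₀(90.7) = −2.5 × 1.9576 = -4.894
Star B is brighter so has the smaller magnitude: M_A − M_B is positive.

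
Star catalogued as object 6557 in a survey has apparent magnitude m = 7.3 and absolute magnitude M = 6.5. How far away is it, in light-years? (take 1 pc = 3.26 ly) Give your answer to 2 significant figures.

μ = m − M = 0.800
m − M = 5 log₁₀ d − 5
log₁₀ d = (m − M)/5 + 1 = 1.1600
d = 10^1.1600 = 14.45 pc
= 47.12 ly

d ≈ 47 ly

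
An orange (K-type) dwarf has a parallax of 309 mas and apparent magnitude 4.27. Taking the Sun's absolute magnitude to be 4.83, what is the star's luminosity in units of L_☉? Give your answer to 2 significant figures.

L/L_☉ ≈ 0.18

d = 1/p = 1000/309 mas = 3.236 pc
M = m − 5 log₁₀ d + 5 = 4.27 − 5·0.5100 + 5 = 6.720
M − M_☉ = 6.720 − 4.83 = 1.890
L/L_☉ = 10^(−0.4 × 1.890) = 0.1754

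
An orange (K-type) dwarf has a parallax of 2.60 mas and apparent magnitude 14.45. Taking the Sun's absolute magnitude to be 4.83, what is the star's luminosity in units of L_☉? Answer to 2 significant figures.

L/L_☉ ≈ 0.21

d = 1/p = 1000/2.60 mas = 384.6 pc
M = m − 5 log₁₀ d + 5 = 14.45 − 5·2.5850 + 5 = 6.525
M − M_☉ = 6.525 − 4.83 = 1.695
L/L_☉ = 10^(−0.4 × 1.695) = 0.2099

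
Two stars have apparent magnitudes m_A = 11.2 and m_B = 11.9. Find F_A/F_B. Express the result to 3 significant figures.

F_A/F_B ≈ 1.91

Magnitude difference = -0.7
Flux ratio = 10^(−0.4 Δm) = 10^(−0.4 × -0.7) = 10^0.280 = 1.905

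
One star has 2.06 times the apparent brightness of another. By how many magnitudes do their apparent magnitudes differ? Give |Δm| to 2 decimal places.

Pogson: Δm = −2.5 log₁₀(ratio) = −2.5 log₁₀(2.06) = −2.5 × 0.3139 = -0.785

|Δm| ≈ 0.78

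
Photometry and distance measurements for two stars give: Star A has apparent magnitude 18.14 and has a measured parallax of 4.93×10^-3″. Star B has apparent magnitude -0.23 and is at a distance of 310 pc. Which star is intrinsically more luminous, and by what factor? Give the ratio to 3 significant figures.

Star A: d = 1/p = 1/4.93×10^-3″ = 202.8 pc
Star A: M = m − 5 log₁₀ d + 5 = 18.14 − 5·2.3072 + 5 = 11.604
Star B: M = m − 5 log₁₀ d + 5 = -0.23 − 5·2.4914 + 5 = -7.687
ΔM = M_A − M_B = 11.604 − (-7.687) = 19.291; smaller M is more luminous → Star B.
L ratio = 10^(0.4 |ΔM|) = 10^7.716 = 5.205×10^7

Star B is more luminous, by a factor of 5.20×10^7.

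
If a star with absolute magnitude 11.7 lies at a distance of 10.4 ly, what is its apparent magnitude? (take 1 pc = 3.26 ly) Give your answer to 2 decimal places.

m ≈ 9.22

d = 10.4 ly / 3.26 = 3.190 pc
m = M + 5 log₁₀ d − 5 = 11.7 + 5·0.5038 − 5 = 9.219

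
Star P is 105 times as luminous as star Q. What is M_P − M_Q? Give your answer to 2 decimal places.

M_P − M_Q ≈ -5.05

Pogson: ΔM = −2.5 log₁₀(ratio) = −2.5 log₁₀(105) = −2.5 × 2.0212 = -5.053
Star P is brighter, so it has the smaller magnitude: the difference is negative.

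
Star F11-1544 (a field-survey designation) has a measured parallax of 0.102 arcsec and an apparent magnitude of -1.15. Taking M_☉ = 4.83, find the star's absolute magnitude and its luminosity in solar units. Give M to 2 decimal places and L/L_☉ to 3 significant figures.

d = 1/p = 1/0.102″ = 9.804 pc
M = m − 5 log₁₀ d + 5 = -1.15 − 5·0.9914 + 5 = -1.107
M − M_☉ = -1.107 − 4.83 = -5.937
L/L_☉ = 10^(−0.4 × -5.937) = 237.0

M ≈ -1.11; L/L_☉ ≈ 237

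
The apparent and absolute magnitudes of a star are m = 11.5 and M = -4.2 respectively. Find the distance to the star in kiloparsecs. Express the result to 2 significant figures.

μ = m − M = 15.700
m − M = 5 log₁₀ d − 5
log₁₀ d = (m − M)/5 + 1 = 4.1400
d = 10^4.1400 = 13800 pc
= 13.80 kpc

d ≈ 14 kpc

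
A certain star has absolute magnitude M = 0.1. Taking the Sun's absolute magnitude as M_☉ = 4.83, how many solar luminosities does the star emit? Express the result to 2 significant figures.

L/L_☉ ≈ 78

M − M_☉ = 0.1 − 4.83 = -4.730
L/L_☉ = 10^(−0.4 (M − M_☉)) = 10^1.892 = 77.98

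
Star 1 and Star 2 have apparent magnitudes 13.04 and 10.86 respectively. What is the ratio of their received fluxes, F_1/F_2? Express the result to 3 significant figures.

Δm = 13.04 − (10.86) = 2.18
Flux ratio = 10^(−0.4 Δm) = 10^(−0.4 × 2.18) = 10^-0.872 = 0.1343

F_1/F_2 ≈ 0.134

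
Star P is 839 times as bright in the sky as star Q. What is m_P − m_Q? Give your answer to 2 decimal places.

Pogson: Δm = −2.5 log₁₀(ratio) = −2.5 log₁₀(839) = −2.5 × 2.9238 = -7.309
Star P is brighter, so it has the smaller magnitude: the difference is negative.

m_P − m_Q ≈ -7.31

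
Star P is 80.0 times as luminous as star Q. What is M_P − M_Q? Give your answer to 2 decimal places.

M_P − M_Q ≈ -4.76

Pogson: ΔM = −2.5 log₁₀(ratio) = −2.5 log₁₀(80.0) = −2.5 × 1.9031 = -4.758
Star P is brighter, so it has the smaller magnitude: the difference is negative.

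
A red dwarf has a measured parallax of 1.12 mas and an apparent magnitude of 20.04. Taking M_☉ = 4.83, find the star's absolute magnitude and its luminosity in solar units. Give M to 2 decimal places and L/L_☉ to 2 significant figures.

M ≈ 10.29; L/L_☉ ≈ 6.6×10^-3

d = 1/p = 1000/1.12 mas = 892.9 pc
M = m − 5 log₁₀ d + 5 = 20.04 − 5·2.9508 + 5 = 10.286
M − M_☉ = 10.286 − 4.83 = 5.456
L/L_☉ = 10^(−0.4 × 5.456) = 6.570×10^-3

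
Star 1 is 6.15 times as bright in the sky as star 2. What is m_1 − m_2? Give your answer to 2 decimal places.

m_1 − m_2 ≈ -1.97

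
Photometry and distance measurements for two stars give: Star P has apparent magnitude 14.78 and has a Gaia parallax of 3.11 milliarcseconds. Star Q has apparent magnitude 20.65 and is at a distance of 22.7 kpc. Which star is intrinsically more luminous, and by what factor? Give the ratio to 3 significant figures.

Star Q is more luminous, by a factor of 22.4.

Star P: p = 3.11 mas = 3.11×10^-3″ → d = 1/p = 321.5 pc
Star P: M = m − 5 log₁₀ d + 5 = 14.78 − 5·2.5072 + 5 = 7.244
Star Q: d = 22.7 kpc = 22700 pc
Star Q: M = m − 5 log₁₀ d + 5 = 20.65 − 5·4.3560 + 5 = 3.870
ΔM = M_P − M_Q = 7.244 − (3.870) = 3.374; smaller M is more luminous → Star Q.
L ratio = 10^(0.4 |ΔM|) = 10^1.350 = 22.37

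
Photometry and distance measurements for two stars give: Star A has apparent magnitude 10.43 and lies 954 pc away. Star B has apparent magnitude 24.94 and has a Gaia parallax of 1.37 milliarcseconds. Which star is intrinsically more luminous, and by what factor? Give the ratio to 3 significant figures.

Star A is more luminous, by a factor of 1.09×10^6.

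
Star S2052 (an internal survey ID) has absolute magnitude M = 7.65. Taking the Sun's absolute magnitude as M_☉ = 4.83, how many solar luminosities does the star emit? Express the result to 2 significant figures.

M − M_☉ = 7.65 − 4.83 = 2.820
L/L_☉ = 10^(−0.4 (M − M_☉)) = 10^-1.128 = 0.07447

L/L_☉ ≈ 0.074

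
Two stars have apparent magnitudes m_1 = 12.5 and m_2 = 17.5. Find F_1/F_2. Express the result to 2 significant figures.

F_1/F_2 ≈ 100

Δm = 12.5 − (17.5) = -5.0
Flux ratio = 10^(−0.4 Δm) = 10^(−0.4 × -5.0) = 10^2.000 = 100.0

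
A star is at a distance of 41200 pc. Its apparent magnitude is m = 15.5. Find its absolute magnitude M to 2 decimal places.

5 log₁₀(d/10 pc) = 5 log₁₀(41200) − 5 = 18.074
M = m − 5 log₁₀(d/10) = 15.5 − 18.074 = -2.574

M ≈ -2.57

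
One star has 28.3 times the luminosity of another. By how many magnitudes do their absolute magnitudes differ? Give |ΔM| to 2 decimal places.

Pogson: ΔM = −2.5 log₁₀(ratio) = −2.5 log₁₀(28.3) = −2.5 × 1.4518 = -3.629

|ΔM| ≈ 3.63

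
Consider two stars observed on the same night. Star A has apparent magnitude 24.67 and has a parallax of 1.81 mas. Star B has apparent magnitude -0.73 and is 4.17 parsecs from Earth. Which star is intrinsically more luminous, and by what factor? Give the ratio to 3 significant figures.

Star B is more luminous, by a factor of 823000.

Star A: p = 1.81 mas = 1.81×10^-3″ → d = 1/p = 552.5 pc
Star A: M = m − 5 log₁₀ d + 5 = 24.67 − 5·2.7423 + 5 = 15.958
Star B: M = m − 5 log₁₀ d + 5 = -0.73 − 5·0.6201 + 5 = 1.169
ΔM = M_A − M_B = 15.958 − (1.169) = 14.789; smaller M is more luminous → Star B.
L ratio = 10^(0.4 |ΔM|) = 10^5.916 = 823400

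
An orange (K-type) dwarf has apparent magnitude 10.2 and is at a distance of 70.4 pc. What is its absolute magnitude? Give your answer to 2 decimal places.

M ≈ 5.96

5 log₁₀(d/10 pc) = 5 log₁₀(70.40) − 5 = 4.238
M = m − 5 log₁₀(d/10) = 10.2 − 4.238 = 5.962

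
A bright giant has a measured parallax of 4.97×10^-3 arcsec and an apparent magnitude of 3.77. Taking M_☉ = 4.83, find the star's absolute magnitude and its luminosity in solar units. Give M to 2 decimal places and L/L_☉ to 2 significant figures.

M ≈ -2.75; L/L_☉ ≈ 1100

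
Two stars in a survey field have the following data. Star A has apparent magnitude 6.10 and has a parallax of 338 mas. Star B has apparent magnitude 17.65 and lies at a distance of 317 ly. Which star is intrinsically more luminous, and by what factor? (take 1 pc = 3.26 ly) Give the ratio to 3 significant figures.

Star A: p = 338 mas = 0.338″ → d = 1/p = 2.959 pc
Star A: M = m − 5 log₁₀ d + 5 = 6.10 − 5·0.4711 + 5 = 8.745
Star B: d = 317 ly / 3.26 = 97.24 pc
Star B: M = m − 5 log₁₀ d + 5 = 17.65 − 5·1.9878 + 5 = 12.711
ΔM = M_A − M_B = 8.745 − (12.711) = -3.966; smaller M is more luminous → Star A.
L ratio = 10^(0.4 |ΔM|) = 10^1.586 = 38.59

Star A is more luminous, by a factor of 38.6.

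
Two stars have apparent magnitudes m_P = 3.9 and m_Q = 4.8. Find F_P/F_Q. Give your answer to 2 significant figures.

Δm = 3.9 − (4.8) = -0.9
Flux ratio = 10^(−0.4 Δm) = 10^(−0.4 × -0.9) = 10^0.360 = 2.291

F_P/F_Q ≈ 2.3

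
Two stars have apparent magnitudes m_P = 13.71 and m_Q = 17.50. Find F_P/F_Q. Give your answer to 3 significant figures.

F_P/F_Q ≈ 32.8

Δm = 13.71 − (17.50) = -3.79
Flux ratio = 10^(−0.4 Δm) = 10^(−0.4 × -3.79) = 10^1.516 = 32.81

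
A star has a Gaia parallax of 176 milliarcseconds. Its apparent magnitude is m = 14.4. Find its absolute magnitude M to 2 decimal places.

M ≈ 15.63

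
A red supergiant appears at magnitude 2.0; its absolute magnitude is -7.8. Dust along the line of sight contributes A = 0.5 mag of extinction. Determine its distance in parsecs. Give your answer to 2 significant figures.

d ≈ 720 pc

m − M = 5 log₁₀(d/10 pc) + A  ⇒  2.0 − (-7.8) − 0.5 = 5 log₁₀(d/10)
9.300 = 5 log₁₀(d/10)
log₁₀ d = (m − M − A)/5 + 1 = 2.8600
d = 10^2.8600 = 724.4 pc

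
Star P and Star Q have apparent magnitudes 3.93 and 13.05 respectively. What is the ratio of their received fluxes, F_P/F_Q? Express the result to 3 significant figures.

F_P/F_Q ≈ 4450

Δm = 3.93 − (13.05) = -9.12
Flux ratio = 10^(−0.4 Δm) = 10^(−0.4 × -9.12) = 10^3.648 = 4446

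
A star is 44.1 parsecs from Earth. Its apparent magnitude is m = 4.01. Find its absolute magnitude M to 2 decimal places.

M ≈ 0.79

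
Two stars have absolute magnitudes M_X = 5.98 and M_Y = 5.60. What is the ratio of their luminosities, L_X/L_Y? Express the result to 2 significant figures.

L_X/L_Y ≈ 0.70

ΔM = M_X − M_Y = 0.38
L_X/L_Y = 10^(−0.4 ΔM) = 10^-0.152 = 0.7047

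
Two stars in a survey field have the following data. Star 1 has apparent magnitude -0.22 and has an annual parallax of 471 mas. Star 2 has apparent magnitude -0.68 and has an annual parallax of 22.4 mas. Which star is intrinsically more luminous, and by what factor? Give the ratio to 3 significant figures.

Star 1: p = 471 mas = 0.471″ → d = 1/p = 2.123 pc
Star 1: M = m − 5 log₁₀ d + 5 = -0.22 − 5·0.3270 + 5 = 3.145
Star 2: p = 22.4 mas = 0.0224″ → d = 1/p = 44.64 pc
Star 2: M = m − 5 log₁₀ d + 5 = -0.68 − 5·1.6498 + 5 = -3.929
ΔM = M_1 − M_2 = 3.145 − (-3.929) = 7.074; smaller M is more luminous → Star 2.
L ratio = 10^(0.4 |ΔM|) = 10^2.830 = 675.4

Star 2 is more luminous, by a factor of 675.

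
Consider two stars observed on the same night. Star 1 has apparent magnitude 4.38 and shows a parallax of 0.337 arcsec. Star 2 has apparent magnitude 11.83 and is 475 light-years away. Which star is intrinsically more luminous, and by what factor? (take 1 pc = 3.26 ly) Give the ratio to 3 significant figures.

Star 2 is more luminous, by a factor of 2.52.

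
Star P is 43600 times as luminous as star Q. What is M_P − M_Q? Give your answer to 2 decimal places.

Pogson: ΔM = −2.5 log₁₀(ratio) = −2.5 log₁₀(43600) = −2.5 × 4.6395 = -11.599
Star P is brighter, so it has the smaller magnitude: the difference is negative.

M_P − M_Q ≈ -11.60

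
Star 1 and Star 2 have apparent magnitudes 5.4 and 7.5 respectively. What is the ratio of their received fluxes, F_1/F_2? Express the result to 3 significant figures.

F_1/F_2 ≈ 6.92

Magnitude difference = -2.1
Flux ratio = 10^(−0.4 Δm) = 10^(−0.4 × -2.1) = 10^0.840 = 6.918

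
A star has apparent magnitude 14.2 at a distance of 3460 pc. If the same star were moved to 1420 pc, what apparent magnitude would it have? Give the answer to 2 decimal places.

m ≈ 12.27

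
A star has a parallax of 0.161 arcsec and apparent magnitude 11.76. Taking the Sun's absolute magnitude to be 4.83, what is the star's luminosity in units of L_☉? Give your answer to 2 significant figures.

d = 1/p = 1/0.161″ = 6.211 pc
M = m − 5 log₁₀ d + 5 = 11.76 − 5·0.7932 + 5 = 12.794
M − M_☉ = 12.794 − 4.83 = 7.964
L/L_☉ = 10^(−0.4 × 7.964) = 6.522×10^-4

L/L_☉ ≈ 6.5×10^-4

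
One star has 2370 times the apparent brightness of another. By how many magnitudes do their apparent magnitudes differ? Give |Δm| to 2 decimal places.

Pogson: Δm = −2.5 log₁₀(ratio) = −2.5 log₁₀(2370) = −2.5 × 3.3747 = -8.437

|Δm| ≈ 8.44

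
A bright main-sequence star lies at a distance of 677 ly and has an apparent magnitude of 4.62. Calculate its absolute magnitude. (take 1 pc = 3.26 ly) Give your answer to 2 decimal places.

M ≈ -1.97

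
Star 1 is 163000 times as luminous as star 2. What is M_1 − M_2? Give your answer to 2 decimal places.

Pogson: ΔM = −2.5 log₁₀(ratio) = −2.5 log₁₀(163000) = −2.5 × 5.2122 = -13.030
Star 1 is brighter, so it has the smaller magnitude: the difference is negative.

M_1 − M_2 ≈ -13.03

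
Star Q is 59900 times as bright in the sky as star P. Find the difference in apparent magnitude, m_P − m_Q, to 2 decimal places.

Pogson: Δm = −2.5 log₁₀(ratio) = −2.5 log₁₀(59900) = −2.5 × 4.7774 = -11.944
Star Q is brighter so has the smaller magnitude: m_P − m_Q is positive.

m_P − m_Q ≈ 11.94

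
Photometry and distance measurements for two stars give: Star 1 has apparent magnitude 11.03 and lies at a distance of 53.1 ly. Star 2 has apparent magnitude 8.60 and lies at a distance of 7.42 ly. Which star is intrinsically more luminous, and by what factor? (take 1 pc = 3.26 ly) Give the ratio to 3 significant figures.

Star 1 is more luminous, by a factor of 5.46.

Star 1: d = 53.1 ly / 3.26 = 16.29 pc
Star 1: M = m − 5 log₁₀ d + 5 = 11.03 − 5·1.2119 + 5 = 9.971
Star 2: d = 7.42 ly / 3.26 = 2.276 pc
Star 2: M = m − 5 log₁₀ d + 5 = 8.60 − 5·0.3572 + 5 = 11.814
ΔM = M_1 − M_2 = 9.971 − (11.814) = -1.843; smaller M is more luminous → Star 1.
L ratio = 10^(0.4 |ΔM|) = 10^0.737 = 5.462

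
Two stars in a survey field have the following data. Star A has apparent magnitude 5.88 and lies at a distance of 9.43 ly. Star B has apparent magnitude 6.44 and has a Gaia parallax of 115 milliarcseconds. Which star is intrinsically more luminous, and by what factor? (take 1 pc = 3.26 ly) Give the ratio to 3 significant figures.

Star B is more luminous, by a factor of 5.40.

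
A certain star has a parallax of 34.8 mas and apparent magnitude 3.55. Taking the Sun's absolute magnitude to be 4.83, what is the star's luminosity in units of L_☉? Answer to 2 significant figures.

d = 1/p = 1000/34.8 mas = 28.74 pc
M = m − 5 log₁₀ d + 5 = 3.55 − 5·1.4584 + 5 = 1.258
M − M_☉ = 1.258 − 4.83 = -3.572
L/L_☉ = 10^(−0.4 × -3.572) = 26.84

L/L_☉ ≈ 27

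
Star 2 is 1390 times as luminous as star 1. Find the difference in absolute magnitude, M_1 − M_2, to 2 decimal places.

M_1 − M_2 ≈ 7.86

Pogson: ΔM = −2.5 log₁₀(ratio) = −2.5 log₁₀(1390) = −2.5 × 3.1430 = -7.858
Star 2 is brighter so has the smaller magnitude: M_1 − M_2 is positive.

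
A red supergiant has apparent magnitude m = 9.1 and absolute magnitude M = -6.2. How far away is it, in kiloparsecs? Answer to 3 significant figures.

Distance modulus: m − M = 9.1 − (-6.2) = 15.300
m − M = 5 log₁₀ d − 5
log₁₀ d = (m − M)/5 + 1 = 4.0600
d = 10^4.0600 = 11480 pc
= 11.48 kpc

d ≈ 11.5 kpc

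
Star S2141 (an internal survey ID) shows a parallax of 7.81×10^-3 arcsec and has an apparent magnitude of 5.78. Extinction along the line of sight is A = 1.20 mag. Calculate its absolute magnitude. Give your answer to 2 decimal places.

M ≈ -0.96

d = 1/p = 1/7.81×10^-3″ = 128.0 pc
5 log₁₀(d/10 pc) = 5 log₁₀(128.0) − 5 = 5.537
M = m − 5 log₁₀(d/10) − A = 5.78 − 5.537 − 1.20 = -0.957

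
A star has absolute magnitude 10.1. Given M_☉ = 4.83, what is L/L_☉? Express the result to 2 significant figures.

M − M_☉ = 10.1 − 4.83 = 5.270
L/L_☉ = 10^(−0.4 (M − M_☉)) = 10^-2.108 = 7.798×10^-3

L/L_☉ ≈ 7.8×10^-3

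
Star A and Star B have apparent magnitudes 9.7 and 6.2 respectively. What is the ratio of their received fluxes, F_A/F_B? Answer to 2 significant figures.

Magnitude difference = 3.5
Flux ratio = 10^(−0.4 Δm) = 10^(−0.4 × 3.5) = 10^-1.400 = 0.03981

F_A/F_B ≈ 0.040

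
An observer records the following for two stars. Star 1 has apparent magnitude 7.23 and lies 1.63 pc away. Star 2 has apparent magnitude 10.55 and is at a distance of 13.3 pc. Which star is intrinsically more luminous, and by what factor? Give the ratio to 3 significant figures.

Star 1: M = m − 5 log₁₀ d + 5 = 7.23 − 5·0.2122 + 5 = 11.169
Star 2: M = m − 5 log₁₀ d + 5 = 10.55 − 5·1.1239 + 5 = 9.931
ΔM = M_1 − M_2 = 11.169 − (9.931) = 1.238; smaller M is more luminous → Star 2.
L ratio = 10^(0.4 |ΔM|) = 10^0.495 = 3.128

Star 2 is more luminous, by a factor of 3.13.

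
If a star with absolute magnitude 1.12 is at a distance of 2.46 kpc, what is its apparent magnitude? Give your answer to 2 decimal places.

d = 2.46 kpc = 2460 pc
m = M + 5 log₁₀ d − 5 = 1.12 + 5·3.3909 − 5 = 13.075

m ≈ 13.07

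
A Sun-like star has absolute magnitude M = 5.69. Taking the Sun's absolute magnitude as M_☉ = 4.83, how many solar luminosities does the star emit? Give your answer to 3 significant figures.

L/L_☉ ≈ 0.453

M − M_☉ = 5.69 − 4.83 = 0.860
L/L_☉ = 10^(−0.4 (M − M_☉)) = 10^-0.344 = 0.4529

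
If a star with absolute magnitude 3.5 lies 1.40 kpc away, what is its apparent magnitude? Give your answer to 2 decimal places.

m ≈ 14.23

d = 1.40 kpc = 1400 pc
m = M + 5 log₁₀ d − 5 = 3.5 + 5·3.1461 − 5 = 14.231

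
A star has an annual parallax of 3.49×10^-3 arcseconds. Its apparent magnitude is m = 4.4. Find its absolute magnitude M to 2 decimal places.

M ≈ -2.89

d = 1/p = 1/3.49×10^-3″ = 286.5 pc
5 log₁₀(d/10 pc) = 5 log₁₀(286.5) − 5 = 7.286
M = m − 5 log₁₀(d/10) = 4.4 − 7.286 = -2.886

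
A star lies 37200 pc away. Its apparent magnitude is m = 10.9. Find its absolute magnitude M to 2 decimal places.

M ≈ -6.95

5 log₁₀(d/10 pc) = 5 log₁₀(37200) − 5 = 17.853
M = m − 5 log₁₀(d/10) = 10.9 − 17.853 = -6.953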